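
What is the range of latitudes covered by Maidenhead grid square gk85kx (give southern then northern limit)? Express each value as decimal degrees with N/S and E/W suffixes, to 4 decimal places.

Field G=6, K=10: +6·20° lon, +10·10° lat → SW at lon -60°, lat 10°.
Square 8, 5: +8·2° lon, +5·1° lat → SW at lon -44°, lat 15°.
Subsquare k=10, x=23: +10·0.0833333° lon, +23·0.0416667° lat → SW at lon -43.1667°, lat 15.9583°.
Cell spans 0.0833333° lon × 0.0416667° lat.
south 15.9583° N, north 16.0000° N.

15.9583° N, 16.0000° N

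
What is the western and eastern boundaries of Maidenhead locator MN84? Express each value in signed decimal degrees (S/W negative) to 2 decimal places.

76.00, 78.00

Field M=12, N=13: +12·20° lon, +13·10° lat → SW at lon 60°, lat 40°.
Square 8, 4: +8·2° lon, +4·1° lat → SW at lon 76°, lat 44°.
Cell spans 2° lon × 1° lat.
west 76.00, east 78.00.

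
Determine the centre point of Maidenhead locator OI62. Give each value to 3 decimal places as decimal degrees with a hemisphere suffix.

Field O=14, I=8: +14·20° lon, +8·10° lat → SW at lon 100°, lat -10°.
Square 6, 2: +6·2° lon, +2·1° lat → SW at lon 112°, lat -8°.
Cell spans 2° lon × 1° lat. Centre is SW corner plus half of each.
latitude 7.500° S, longitude 113.000° E.

7.500° S, 113.000° E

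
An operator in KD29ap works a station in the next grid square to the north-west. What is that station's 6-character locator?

Longitude subsquare a = 0; −1 → -1, wraps to 23 = x, carry into square.
Longitude square 2; −1 → 1.
Latitude subsquare p = 15; +1 → 16 = q.

KD19xq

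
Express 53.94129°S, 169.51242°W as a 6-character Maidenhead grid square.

AD56fb

Offset from 180°W / 90°S: lon 10.4876°, lat 36.0587°.
Field: 10.4876/20 → 0 → A, 36.0587/10 → 3 → D; chars AD.
Square: 10.4876/2 → 5, 6.0587/1 → 6; chars 56.
Subsquare: 0.4876/0.0833333 → 5 → f, 0.0587/0.0416667 → 1 → b; chars fb.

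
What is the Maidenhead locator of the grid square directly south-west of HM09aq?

GM99xp

Longitude subsquare a = 0; −1 → -1, wraps to 23 = x, carry into square.
Longitude square 0; −1 → -1, wraps to 9, carry into field.
Longitude field H = 7; −1 → 6 = G.
Latitude subsquare q = 16; −1 → 15 = p.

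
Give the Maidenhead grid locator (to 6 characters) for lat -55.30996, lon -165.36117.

AD74hq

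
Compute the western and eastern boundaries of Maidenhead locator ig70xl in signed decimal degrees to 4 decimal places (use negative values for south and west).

Field I=8, G=6: +8·20° lon, +6·10° lat → SW at lon -20°, lat -30°.
Square 7, 0: +7·2° lon, +0·1° lat → SW at lon -6°, lat -30°.
Subsquare x=23, l=11: +23·0.0833333° lon, +11·0.0416667° lat → SW at lon -4.08333°, lat -29.5417°.
Cell spans 0.0833333° lon × 0.0416667° lat.
west -4.0833, east -4.0000.

-4.0833, -4.0000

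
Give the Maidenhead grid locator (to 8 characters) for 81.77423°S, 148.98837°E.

QA48lf84

Offset from 180°W / 90°S: lon 328.98837°, lat 8.22577°.
Field: lon ⌊328.98837/20⌋ = 16 → Q; lat ⌊8.22577/10⌋ = 0 → A.
Square: lon ⌊8.98837/2⌋ = 4; lat ⌊8.22577/1⌋ = 8.
Subsquare: lon ⌊0.98837/0.0833333⌋ = 11 → l; lat ⌊0.22577/0.0416667⌋ = 5 → f.
Extended square: lon ⌊0.07170/0.00833333⌋ = 8; lat ⌊0.01744/0.00416667⌋ = 4.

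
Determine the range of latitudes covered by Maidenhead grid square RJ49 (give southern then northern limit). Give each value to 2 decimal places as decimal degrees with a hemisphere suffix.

9.00° N, 10.00° N

Field R=17, J=9: +17·20° lon, +9·10° lat → SW at lon 160°, lat 0°.
Square 4, 9: +4·2° lon, +9·1° lat → SW at lon 168°, lat 9°.
Cell spans 2° lon × 1° lat.
south 9.00° N, north 10.00° N.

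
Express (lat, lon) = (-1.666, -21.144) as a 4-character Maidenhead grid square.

HI98

Offset from 180°W / 90°S: lon 158.86°, lat 88.33°.
Field (20°×10°, letters A–R): lon ⌊158.86/20⌋ = 7 → H; lat ⌊88.33/10⌋ = 8 → I.
Square (2°×1°, digits 0–9): lon ⌊18.86/2⌋ = 9; lat ⌊8.33/1⌋ = 8.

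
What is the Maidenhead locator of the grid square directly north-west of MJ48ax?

MJ39xa

Longitude subsquare a = 0; −1 → -1, wraps to 23 = x, carry into square.
Longitude square 4; −1 → 3.
Latitude subsquare x = 23; +1 → 24, wraps to 0 = a, carry into square.
Latitude square 8; +1 → 9.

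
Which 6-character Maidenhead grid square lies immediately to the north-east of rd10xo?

Longitude subsquare x = 23; +1 → 24, wraps to 0 = a, carry into square.
Longitude square 1; +1 → 2.
Latitude subsquare o = 14; +1 → 15 = p.

RD20ap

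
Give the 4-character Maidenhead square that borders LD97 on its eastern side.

MD07

Longitude square 9; +1 → 10, wraps to 0, carry into field.
Longitude field L = 11; +1 → 12 = M.
The latitude characters are unchanged.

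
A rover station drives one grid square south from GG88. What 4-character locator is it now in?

GG87

Latitude square 8; −1 → 7.
The longitude characters are unchanged.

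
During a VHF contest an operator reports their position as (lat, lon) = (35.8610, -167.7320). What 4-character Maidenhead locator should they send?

Add 180° to longitude and 90° to latitude: 12.27, 125.86.
Field: 12.27/20 → 0 → A, 125.86/10 → 12 → M; chars AM.
Square: 12.27/2 → 6, 5.86/1 → 5; chars 65.

AM65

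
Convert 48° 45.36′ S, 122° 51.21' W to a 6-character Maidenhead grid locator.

CE81nf

Offset from 180°W / 90°S: lon 57.1465°, lat 41.2440°.
Field: lon ⌊57.1465/20⌋ = 2 → C; lat ⌊41.2440/10⌋ = 4 → E.
Square: lon ⌊17.1465/2⌋ = 8; lat ⌊1.2440/1⌋ = 1.
Subsquare: lon ⌊1.1465/0.0833333⌋ = 13 → n; lat ⌊0.2440/0.0416667⌋ = 5 → f.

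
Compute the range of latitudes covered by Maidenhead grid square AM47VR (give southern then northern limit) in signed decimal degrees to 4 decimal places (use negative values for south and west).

37.7083, 37.7500

Field A=0, M=12: +0·20° lon, +12·10° lat → SW at lon -180°, lat 30°.
Square 4, 7: +4·2° lon, +7·1° lat → SW at lon -172°, lat 37°.
Subsquare v=21, r=17: +21·0.0833333° lon, +17·0.0416667° lat → SW at lon -170.25°, lat 37.7083°.
Cell spans 0.0833333° lon × 0.0416667° lat.
south 37.7083, north 37.7500.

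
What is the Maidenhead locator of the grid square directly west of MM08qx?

MM08px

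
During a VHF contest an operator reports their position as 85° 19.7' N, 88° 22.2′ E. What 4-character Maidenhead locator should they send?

Offset from 180°W / 90°S: lon 268.37°, lat 175.33°.
Field: 268.37/20 → 13 → N, 175.33/10 → 17 → R; chars NR.
Square: 8.37/2 → 4, 5.33/1 → 5; chars 45.

NR45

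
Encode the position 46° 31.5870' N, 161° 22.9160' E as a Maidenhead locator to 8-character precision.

RN06qm56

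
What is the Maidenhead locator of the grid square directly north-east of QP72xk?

QP82al

Longitude subsquare x = 23; +1 → 24, wraps to 0 = a, carry into square.
Longitude square 7; +1 → 8.
Latitude subsquare k = 10; +1 → 11 = l.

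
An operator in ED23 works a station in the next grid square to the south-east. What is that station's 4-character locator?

ED32

Longitude square 2; +1 → 3.
Latitude square 3; −1 → 2.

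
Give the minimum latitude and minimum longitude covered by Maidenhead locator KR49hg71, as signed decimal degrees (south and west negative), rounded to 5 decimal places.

Field K=10, R=17: +10·20° lon, +17·10° lat → SW at lon 20°, lat 80°.
Square 4, 9: +4·2° lon, +9·1° lat → SW at lon 28°, lat 89°.
Subsquare h=7, g=6: +7·0.0833333° lon, +6·0.0416667° lat → SW at lon 28.5833°, lat 89.25°.
Extended square 7, 1: +7·0.00833333° lon, +1·0.00416667° lat → SW at lon 28.6417°, lat 89.2542°.
latitude 89.25417, longitude 28.64167.

89.25417, 28.64167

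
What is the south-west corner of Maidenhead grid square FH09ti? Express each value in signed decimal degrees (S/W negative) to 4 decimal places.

-10.6667, -78.4167

Field F=5, H=7: +5·20° lon, +7·10° lat → SW at lon -80°, lat -20°.
Square 0, 9: +0·2° lon, +9·1° lat → SW at lon -80°, lat -11°.
Subsquare t=19, i=8: +19·0.0833333° lon, +8·0.0416667° lat → SW at lon -78.4167°, lat -10.6667°.
latitude -10.6667, longitude -78.4167.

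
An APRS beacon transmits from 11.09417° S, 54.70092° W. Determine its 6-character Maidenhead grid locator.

GH28pv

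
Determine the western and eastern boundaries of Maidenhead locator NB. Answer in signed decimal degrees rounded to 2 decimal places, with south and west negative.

80.00, 100.00

Field N=13, B=1: +13·20° lon, +1·10° lat → SW at lon 80°, lat -80°.
Cell spans 20° lon × 10° lat.
west 80.00, east 100.00.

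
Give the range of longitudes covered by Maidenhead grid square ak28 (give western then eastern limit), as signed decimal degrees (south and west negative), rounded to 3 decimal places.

Field A=0, K=10: +0·20° lon, +10·10° lat → SW at lon -180°, lat 10°.
Square 2, 8: +2·2° lon, +8·1° lat → SW at lon -176°, lat 18°.
Cell spans 2° lon × 1° lat.
west -176.000, east -174.000.

-176.000, -174.000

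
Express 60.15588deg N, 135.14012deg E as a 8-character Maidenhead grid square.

Shift to the Maidenhead origin (180°W, 90°S): lon 315.14012, lat 150.15588.
Field: lon ⌊315.14012/20⌋ = 15 → P; lat ⌊150.15588/10⌋ = 15 → P.
Square: lon ⌊15.14012/2⌋ = 7; lat ⌊0.15588/1⌋ = 0.
Subsquare: lon ⌊1.14012/0.0833333⌋ = 13 → n; lat ⌊0.15588/0.0416667⌋ = 3 → d.
Extended square: lon ⌊0.05679/0.00833333⌋ = 6; lat ⌊0.03088/0.00416667⌋ = 7.

PP70nd67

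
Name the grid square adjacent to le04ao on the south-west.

KE94xn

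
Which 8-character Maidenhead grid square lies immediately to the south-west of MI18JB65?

Longitude extended square 6; −1 → 5.
Latitude extended square 5; −1 → 4.

MI18jb54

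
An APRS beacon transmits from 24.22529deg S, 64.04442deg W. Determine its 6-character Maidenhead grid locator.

FG75xs

Shift to the Maidenhead origin (180°W, 90°S): lon 115.9556, lat 65.7747.
Field: 115.9556/20 → 5 → F, 65.7747/10 → 6 → G; chars FG.
Square: 15.9556/2 → 7, 5.7747/1 → 5; chars 75.
Subsquare: 1.9556/0.0833333 → 23 → x, 0.7747/0.0416667 → 18 → s; chars xs.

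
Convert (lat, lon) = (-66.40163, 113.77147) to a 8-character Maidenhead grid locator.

OC63vo23

Offset from 180°W / 90°S: lon 293.77147°, lat 23.59837°.
Field: lon ⌊293.77147/20⌋ = 14 → O; lat ⌊23.59837/10⌋ = 2 → C.
Square: lon ⌊13.77147/2⌋ = 6; lat ⌊3.59837/1⌋ = 3.
Subsquare: lon ⌊1.77147/0.0833333⌋ = 21 → v; lat ⌊0.59837/0.0416667⌋ = 14 → o.
Extended square: lon ⌊0.02147/0.00833333⌋ = 2; lat ⌊0.01504/0.00416667⌋ = 3.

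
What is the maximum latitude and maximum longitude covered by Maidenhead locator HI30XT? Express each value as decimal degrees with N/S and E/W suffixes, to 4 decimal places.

9.1667° S, 32.0000° W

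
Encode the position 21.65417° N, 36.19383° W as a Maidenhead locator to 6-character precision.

Offset from 180°W / 90°S: lon 143.8062°, lat 111.6542°.
Field: 143.8062/20 → 7 → H, 111.6542/10 → 11 → L; chars HL.
Square: 3.8062/2 → 1, 1.6542/1 → 1; chars 11.
Subsquare: 1.8062/0.0833333 → 21 → v, 0.6542/0.0416667 → 15 → p; chars vp.

HL11vp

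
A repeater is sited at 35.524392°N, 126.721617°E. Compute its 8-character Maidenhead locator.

Shift to the Maidenhead origin (180°W, 90°S): lon 306.72162, lat 125.52439.
Field (20°×10°, letters A–R): 306.72162/20 → 15 → P, 125.52439/10 → 12 → M; chars PM.
Square (2°×1°, digits 0–9): 6.72162/2 → 3, 5.52439/1 → 5; chars 35.
Subsquare (5′×2.5′, letters a–x): 0.72162/0.0833333 → 8 → i, 0.52439/0.0416667 → 12 → m; chars im.
Extended square (30″×15″, digits 0–9): 0.05495/0.00833333 → 6, 0.02439/0.00416667 → 5; chars 65.

PM35im65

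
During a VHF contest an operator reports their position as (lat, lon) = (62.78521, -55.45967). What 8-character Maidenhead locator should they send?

GP22gs48

Shift to the Maidenhead origin (180°W, 90°S): lon 124.54033, lat 152.78521.
Field: lon ⌊124.54033/20⌋ = 6 → G; lat ⌊152.78521/10⌋ = 15 → P.
Square: lon ⌊4.54033/2⌋ = 2; lat ⌊2.78521/1⌋ = 2.
Subsquare: lon ⌊0.54033/0.0833333⌋ = 6 → g; lat ⌊0.78521/0.0416667⌋ = 18 → s.
Extended square: lon ⌊0.04033/0.00833333⌋ = 4; lat ⌊0.03521/0.00416667⌋ = 8.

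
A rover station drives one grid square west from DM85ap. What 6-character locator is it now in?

Longitude subsquare a = 0; −1 → -1, wraps to 23 = x, carry into square.
Longitude square 8; −1 → 7.
The latitude characters are unchanged.

DM75xp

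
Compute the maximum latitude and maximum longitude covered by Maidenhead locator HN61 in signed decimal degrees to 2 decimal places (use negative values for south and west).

Field H=7, N=13: +7·20° lon, +13·10° lat → SW at lon -40°, lat 40°.
Square 6, 1: +6·2° lon, +1·1° lat → SW at lon -28°, lat 41°.
Cell spans 2° lon × 1° lat. NE corner is SW corner plus one full cell.
latitude 42.00, longitude -26.00.

42.00, -26.00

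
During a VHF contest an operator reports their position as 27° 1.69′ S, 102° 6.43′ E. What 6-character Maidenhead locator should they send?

OG12bx

Offset from 180°W / 90°S: lon 282.1072°, lat 62.9718°.
Field: lon ⌊282.1072/20⌋ = 14 → O; lat ⌊62.9718/10⌋ = 6 → G.
Square: lon ⌊2.1072/2⌋ = 1; lat ⌊2.9718/1⌋ = 2.
Subsquare: lon ⌊0.1072/0.0833333⌋ = 1 → b; lat ⌊0.9718/0.0416667⌋ = 23 → x.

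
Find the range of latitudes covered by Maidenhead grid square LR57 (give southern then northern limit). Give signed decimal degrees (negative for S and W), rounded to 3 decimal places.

87.000, 88.000

Field L=11, R=17: +11·20° lon, +17·10° lat → SW at lon 40°, lat 80°.
Square 5, 7: +5·2° lon, +7·1° lat → SW at lon 50°, lat 87°.
Cell spans 2° lon × 1° lat.
south 87.000, north 88.000.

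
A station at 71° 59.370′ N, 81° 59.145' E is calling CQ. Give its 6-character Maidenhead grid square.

NQ01xx

Shift to the Maidenhead origin (180°W, 90°S): lon 261.9857, lat 161.9895.
Field: 261.9857/20 → 13 → N, 161.9895/10 → 16 → Q; chars NQ.
Square: 1.9857/2 → 0, 1.9895/1 → 1; chars 01.
Subsquare: 1.9857/0.0833333 → 23 → x, 0.9895/0.0416667 → 23 → x; chars xx.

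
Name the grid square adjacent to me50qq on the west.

ME50pq

Longitude subsquare q = 16; −1 → 15 = p.
The latitude characters are unchanged.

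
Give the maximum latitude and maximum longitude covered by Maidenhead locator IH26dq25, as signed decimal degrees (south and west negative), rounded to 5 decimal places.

Field I=8, H=7: +8·20° lon, +7·10° lat → SW at lon -20°, lat -20°.
Square 2, 6: +2·2° lon, +6·1° lat → SW at lon -16°, lat -14°.
Subsquare d=3, q=16: +3·0.0833333° lon, +16·0.0416667° lat → SW at lon -15.75°, lat -13.3333°.
Extended square 2, 5: +2·0.00833333° lon, +5·0.00416667° lat → SW at lon -15.7333°, lat -13.3125°.
Cell spans 0.00833333° lon × 0.00416667° lat. NE corner is SW corner plus one full cell.
latitude -13.30833, longitude -15.72500.

-13.30833, -15.72500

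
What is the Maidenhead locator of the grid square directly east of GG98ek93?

GG98fk03

Longitude extended square 9; +1 → 10, wraps to 0, carry into subsquare.
Longitude subsquare e = 4; +1 → 5 = f.
The latitude characters are unchanged.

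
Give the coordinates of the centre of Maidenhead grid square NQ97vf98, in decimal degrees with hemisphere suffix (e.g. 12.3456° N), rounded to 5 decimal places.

Field N=13, Q=16: +13·20° lon, +16·10° lat → SW at lon 80°, lat 70°.
Square 9, 7: +9·2° lon, +7·1° lat → SW at lon 98°, lat 77°.
Subsquare v=21, f=5: +21·0.0833333° lon, +5·0.0416667° lat → SW at lon 99.75°, lat 77.2083°.
Extended square 9, 8: +9·0.00833333° lon, +8·0.00416667° lat → SW at lon 99.825°, lat 77.2417°.
Cell spans 0.00833333° lon × 0.00416667° lat. Centre is SW corner plus half of each.
latitude 77.24375° N, longitude 99.82917° E.

77.24375° N, 99.82917° E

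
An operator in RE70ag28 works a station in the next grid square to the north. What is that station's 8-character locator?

RE70ag29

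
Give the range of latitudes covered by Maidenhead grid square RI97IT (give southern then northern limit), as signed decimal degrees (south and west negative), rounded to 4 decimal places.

-2.2083, -2.1667

Field R=17, I=8: +17·20° lon, +8·10° lat → SW at lon 160°, lat -10°.
Square 9, 7: +9·2° lon, +7·1° lat → SW at lon 178°, lat -3°.
Subsquare i=8, t=19: +8·0.0833333° lon, +19·0.0416667° lat → SW at lon 178.667°, lat -2.20833°.
Cell spans 0.0833333° lon × 0.0416667° lat.
south -2.2083, north -2.1667.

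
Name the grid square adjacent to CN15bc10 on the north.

Latitude extended square 0; +1 → 1.
The longitude characters are unchanged.

CN15bc11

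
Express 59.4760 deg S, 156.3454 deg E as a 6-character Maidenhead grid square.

Shift to the Maidenhead origin (180°W, 90°S): lon 336.3454, lat 30.5240.
Field: 336.3454/20 → 16 → Q, 30.5240/10 → 3 → D; chars QD.
Square: 16.3454/2 → 8, 0.5240/1 → 0; chars 80.
Subsquare: 0.3454/0.0833333 → 4 → e, 0.5240/0.0416667 → 12 → m; chars em.

QD80em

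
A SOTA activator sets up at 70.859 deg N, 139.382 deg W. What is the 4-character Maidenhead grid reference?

CQ00

Offset from 180°W / 90°S: lon 40.62°, lat 160.86°.
Field (20°×10°, letters A–R): lon ⌊40.62/20⌋ = 2 → C; lat ⌊160.86/10⌋ = 16 → Q.
Square (2°×1°, digits 0–9): lon ⌊0.62/2⌋ = 0; lat ⌊0.86/1⌋ = 0.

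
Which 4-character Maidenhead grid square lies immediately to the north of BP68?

BP69

Latitude square 8; +1 → 9.
The longitude characters are unchanged.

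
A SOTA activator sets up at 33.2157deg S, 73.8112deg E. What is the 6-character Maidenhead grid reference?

MF66vs

Shift to the Maidenhead origin (180°W, 90°S): lon 253.8112, lat 56.7843.
Field: 253.8112/20 → 12 → M, 56.7843/10 → 5 → F; chars MF.
Square: 13.8112/2 → 6, 6.7843/1 → 6; chars 66.
Subsquare: 1.8112/0.0833333 → 21 → v, 0.7843/0.0416667 → 18 → s; chars vs.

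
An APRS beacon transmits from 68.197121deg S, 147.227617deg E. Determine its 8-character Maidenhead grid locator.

QC31ot72

Offset from 180°W / 90°S: lon 327.22762°, lat 21.80288°.
Field: 327.22762/20 → 16 → Q, 21.80288/10 → 2 → C; chars QC.
Square: 7.22762/2 → 3, 1.80288/1 → 1; chars 31.
Subsquare: 1.22762/0.0833333 → 14 → o, 0.80288/0.0416667 → 19 → t; chars ot.
Extended square: 0.06095/0.00833333 → 7, 0.01121/0.00416667 → 2; chars 72.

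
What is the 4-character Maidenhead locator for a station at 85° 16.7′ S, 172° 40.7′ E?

RA64

Shift to the Maidenhead origin (180°W, 90°S): lon 352.68, lat 4.72.
Field: 352.68/20 → 17 → R, 4.72/10 → 0 → A; chars RA.
Square: 12.68/2 → 6, 4.72/1 → 4; chars 64.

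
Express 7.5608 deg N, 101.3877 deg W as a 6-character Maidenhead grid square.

Shift to the Maidenhead origin (180°W, 90°S): lon 78.6123, lat 97.5608.
Field: 78.6123/20 → 3 → D, 97.5608/10 → 9 → J; chars DJ.
Square: 18.6123/2 → 9, 7.5608/1 → 7; chars 97.
Subsquare: 0.6123/0.0833333 → 7 → h, 0.5608/0.0416667 → 13 → n; chars hn.

DJ97hn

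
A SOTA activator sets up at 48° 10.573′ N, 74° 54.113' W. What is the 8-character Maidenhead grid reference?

FN28ne12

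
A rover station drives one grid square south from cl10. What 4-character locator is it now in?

Latitude square 0; −1 → -1, wraps to 9, carry into field.
Latitude field L = 11; −1 → 10 = K.
The longitude characters are unchanged.

CK19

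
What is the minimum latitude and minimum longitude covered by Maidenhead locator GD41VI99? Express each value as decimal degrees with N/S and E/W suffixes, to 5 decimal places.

Field G=6, D=3: +6·20° lon, +3·10° lat → SW at lon -60°, lat -60°.
Square 4, 1: +4·2° lon, +1·1° lat → SW at lon -52°, lat -59°.
Subsquare v=21, i=8: +21·0.0833333° lon, +8·0.0416667° lat → SW at lon -50.25°, lat -58.6667°.
Extended square 9, 9: +9·0.00833333° lon, +9·0.00416667° lat → SW at lon -50.175°, lat -58.6292°.
latitude 58.62917° S, longitude 50.17500° W.

58.62917° S, 50.17500° W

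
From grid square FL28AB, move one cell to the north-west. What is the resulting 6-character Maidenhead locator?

FL18xc

Longitude subsquare a = 0; −1 → -1, wraps to 23 = x, carry into square.
Longitude square 2; −1 → 1.
Latitude subsquare b = 1; +1 → 2 = c.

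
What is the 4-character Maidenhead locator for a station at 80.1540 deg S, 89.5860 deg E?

NA49

Offset from 180°W / 90°S: lon 269.59°, lat 9.85°.
Field: lon ⌊269.59/20⌋ = 13 → N; lat ⌊9.85/10⌋ = 0 → A.
Square: lon ⌊9.59/2⌋ = 4; lat ⌊9.85/1⌋ = 9.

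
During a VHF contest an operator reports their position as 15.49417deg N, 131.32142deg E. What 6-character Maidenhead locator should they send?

Offset from 180°W / 90°S: lon 311.3214°, lat 105.4942°.
Field: lon ⌊311.3214/20⌋ = 15 → P; lat ⌊105.4942/10⌋ = 10 → K.
Square: lon ⌊11.3214/2⌋ = 5; lat ⌊5.4942/1⌋ = 5.
Subsquare: lon ⌊1.3214/0.0833333⌋ = 15 → p; lat ⌊0.4942/0.0416667⌋ = 11 → l.

PK55pl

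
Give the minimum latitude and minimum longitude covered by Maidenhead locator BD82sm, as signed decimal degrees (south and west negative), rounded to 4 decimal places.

-57.5000, -142.5000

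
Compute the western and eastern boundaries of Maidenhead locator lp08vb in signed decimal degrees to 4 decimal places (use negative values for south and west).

41.7500, 41.8333

Field L=11, P=15: +11·20° lon, +15·10° lat → SW at lon 40°, lat 60°.
Square 0, 8: +0·2° lon, +8·1° lat → SW at lon 40°, lat 68°.
Subsquare v=21, b=1: +21·0.0833333° lon, +1·0.0416667° lat → SW at lon 41.75°, lat 68.0417°.
Cell spans 0.0833333° lon × 0.0416667° lat.
west 41.7500, east 41.8333.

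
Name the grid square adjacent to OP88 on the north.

OP89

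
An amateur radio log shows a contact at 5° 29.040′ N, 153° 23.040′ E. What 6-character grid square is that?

Shift to the Maidenhead origin (180°W, 90°S): lon 333.3840, lat 95.4840.
Field: 333.3840/20 → 16 → Q, 95.4840/10 → 9 → J; chars QJ.
Square: 13.3840/2 → 6, 5.4840/1 → 5; chars 65.
Subsquare: 1.3840/0.0833333 → 16 → q, 0.4840/0.0416667 → 11 → l; chars ql.

QJ65ql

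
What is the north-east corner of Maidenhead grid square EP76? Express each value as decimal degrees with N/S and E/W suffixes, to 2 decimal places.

Field E=4, P=15: +4·20° lon, +15·10° lat → SW at lon -100°, lat 60°.
Square 7, 6: +7·2° lon, +6·1° lat → SW at lon -86°, lat 66°.
Cell spans 2° lon × 1° lat. NE corner is SW corner plus one full cell.
latitude 67.00° N, longitude 84.00° W.

67.00° N, 84.00° W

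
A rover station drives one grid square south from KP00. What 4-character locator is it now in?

KO09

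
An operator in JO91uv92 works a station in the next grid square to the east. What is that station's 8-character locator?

Longitude extended square 9; +1 → 10, wraps to 0, carry into subsquare.
Longitude subsquare u = 20; +1 → 21 = v.
The latitude characters are unchanged.

JO91vv02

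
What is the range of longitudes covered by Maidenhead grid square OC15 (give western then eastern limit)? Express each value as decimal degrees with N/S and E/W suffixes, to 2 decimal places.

102.00° E, 104.00° E

Field O=14, C=2: +14·20° lon, +2·10° lat → SW at lon 100°, lat -70°.
Square 1, 5: +1·2° lon, +5·1° lat → SW at lon 102°, lat -65°.
Cell spans 2° lon × 1° lat.
west 102.00° E, east 104.00° E.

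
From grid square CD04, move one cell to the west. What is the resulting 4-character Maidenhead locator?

Longitude square 0; −1 → -1, wraps to 9, carry into field.
Longitude field C = 2; −1 → 1 = B.
The latitude characters are unchanged.

BD94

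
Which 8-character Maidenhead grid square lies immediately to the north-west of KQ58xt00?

KQ58wt91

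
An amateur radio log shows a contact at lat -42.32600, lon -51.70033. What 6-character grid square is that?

GE47dq

Shift to the Maidenhead origin (180°W, 90°S): lon 128.2997, lat 47.6740.
Field (20°×10°, letters A–R): lon ⌊128.2997/20⌋ = 6 → G; lat ⌊47.6740/10⌋ = 4 → E.
Square (2°×1°, digits 0–9): lon ⌊8.2997/2⌋ = 4; lat ⌊7.6740/1⌋ = 7.
Subsquare (5′×2.5′, letters a–x): lon ⌊0.2997/0.0833333⌋ = 3 → d; lat ⌊0.6740/0.0416667⌋ = 16 → q.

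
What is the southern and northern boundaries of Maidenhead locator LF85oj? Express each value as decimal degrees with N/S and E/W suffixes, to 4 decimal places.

Field L=11, F=5: +11·20° lon, +5·10° lat → SW at lon 40°, lat -40°.
Square 8, 5: +8·2° lon, +5·1° lat → SW at lon 56°, lat -35°.
Subsquare o=14, j=9: +14·0.0833333° lon, +9·0.0416667° lat → SW at lon 57.1667°, lat -34.625°.
Cell spans 0.0833333° lon × 0.0416667° lat.
south 34.6250° S, north 34.5833° S.

34.6250° S, 34.5833° S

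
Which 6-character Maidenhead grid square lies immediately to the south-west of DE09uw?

DE09tv

Longitude subsquare u = 20; −1 → 19 = t.
Latitude subsquare w = 22; −1 → 21 = v.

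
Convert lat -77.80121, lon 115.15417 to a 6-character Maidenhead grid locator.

OB72ne

Shift to the Maidenhead origin (180°W, 90°S): lon 295.1542, lat 12.1988.
Field: 295.1542/20 → 14 → O, 12.1988/10 → 1 → B; chars OB.
Square: 15.1542/2 → 7, 2.1988/1 → 2; chars 72.
Subsquare: 1.1542/0.0833333 → 13 → n, 0.1988/0.0416667 → 4 → e; chars ne.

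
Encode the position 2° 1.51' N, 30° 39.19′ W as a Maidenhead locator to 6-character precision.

Offset from 180°W / 90°S: lon 149.3468°, lat 92.0252°.
Field: lon ⌊149.3468/20⌋ = 7 → H; lat ⌊92.0252/10⌋ = 9 → J.
Square: lon ⌊9.3468/2⌋ = 4; lat ⌊2.0252/1⌋ = 2.
Subsquare: lon ⌊1.3468/0.0833333⌋ = 16 → q; lat ⌊0.0252/0.0416667⌋ = 0 → a.

HJ42qa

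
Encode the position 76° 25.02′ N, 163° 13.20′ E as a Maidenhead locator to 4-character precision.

Shift to the Maidenhead origin (180°W, 90°S): lon 343.22, lat 166.42.
Field (20°×10°, letters A–R): lon ⌊343.22/20⌋ = 17 → R; lat ⌊166.42/10⌋ = 16 → Q.
Square (2°×1°, digits 0–9): lon ⌊3.22/2⌋ = 1; lat ⌊6.42/1⌋ = 6.

RQ16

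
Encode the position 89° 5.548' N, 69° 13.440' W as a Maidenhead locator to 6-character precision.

Offset from 180°W / 90°S: lon 110.7760°, lat 179.0925°.
Field (20°×10°, letters A–R): 110.7760/20 → 5 → F, 179.0925/10 → 17 → R; chars FR.
Square (2°×1°, digits 0–9): 10.7760/2 → 5, 9.0925/1 → 9; chars 59.
Subsquare (5′×2.5′, letters a–x): 0.7760/0.0833333 → 9 → j, 0.0925/0.0416667 → 2 → c; chars jc.

FR59jc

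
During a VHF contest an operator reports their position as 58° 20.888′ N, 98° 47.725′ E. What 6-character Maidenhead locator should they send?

Shift to the Maidenhead origin (180°W, 90°S): lon 278.7954, lat 148.3481.
Field (20°×10°, letters A–R): lon ⌊278.7954/20⌋ = 13 → N; lat ⌊148.3481/10⌋ = 14 → O.
Square (2°×1°, digits 0–9): lon ⌊18.7954/2⌋ = 9; lat ⌊8.3481/1⌋ = 8.
Subsquare (5′×2.5′, letters a–x): lon ⌊0.7954/0.0833333⌋ = 9 → j; lat ⌊0.3481/0.0416667⌋ = 8 → i.

NO98ji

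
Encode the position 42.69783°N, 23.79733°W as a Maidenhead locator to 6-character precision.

HN82cq

Offset from 180°W / 90°S: lon 156.2027°, lat 132.6978°.
Field: lon ⌊156.2027/20⌋ = 7 → H; lat ⌊132.6978/10⌋ = 13 → N.
Square: lon ⌊16.2027/2⌋ = 8; lat ⌊2.6978/1⌋ = 2.
Subsquare: lon ⌊0.2027/0.0833333⌋ = 2 → c; lat ⌊0.6978/0.0416667⌋ = 16 → q.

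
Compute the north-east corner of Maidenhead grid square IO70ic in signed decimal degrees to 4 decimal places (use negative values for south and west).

50.1250, -5.2500

Field I=8, O=14: +8·20° lon, +14·10° lat → SW at lon -20°, lat 50°.
Square 7, 0: +7·2° lon, +0·1° lat → SW at lon -6°, lat 50°.
Subsquare i=8, c=2: +8·0.0833333° lon, +2·0.0416667° lat → SW at lon -5.33333°, lat 50.0833°.
Cell spans 0.0833333° lon × 0.0416667° lat. NE corner is SW corner plus one full cell.
latitude 50.1250, longitude -5.2500.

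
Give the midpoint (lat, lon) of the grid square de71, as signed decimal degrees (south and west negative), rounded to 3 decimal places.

-48.500, -105.000

Field D=3, E=4: +3·20° lon, +4·10° lat → SW at lon -120°, lat -50°.
Square 7, 1: +7·2° lon, +1·1° lat → SW at lon -106°, lat -49°.
Cell spans 2° lon × 1° lat. Centre is SW corner plus half of each.
latitude -48.500, longitude -105.000.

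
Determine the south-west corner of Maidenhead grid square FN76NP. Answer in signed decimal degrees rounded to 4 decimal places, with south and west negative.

Field F=5, N=13: +5·20° lon, +13·10° lat → SW at lon -80°, lat 40°.
Square 7, 6: +7·2° lon, +6·1° lat → SW at lon -66°, lat 46°.
Subsquare n=13, p=15: +13·0.0833333° lon, +15·0.0416667° lat → SW at lon -64.9167°, lat 46.625°.
latitude 46.6250, longitude -64.9167.

46.6250, -64.9167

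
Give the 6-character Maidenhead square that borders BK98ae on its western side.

BK88xe

Longitude subsquare a = 0; −1 → -1, wraps to 23 = x, carry into square.
Longitude square 9; −1 → 8.
The latitude characters are unchanged.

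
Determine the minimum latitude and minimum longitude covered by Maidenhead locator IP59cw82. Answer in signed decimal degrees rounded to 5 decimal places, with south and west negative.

69.92500, -9.76667

Field I=8, P=15: +8·20° lon, +15·10° lat → SW at lon -20°, lat 60°.
Square 5, 9: +5·2° lon, +9·1° lat → SW at lon -10°, lat 69°.
Subsquare c=2, w=22: +2·0.0833333° lon, +22·0.0416667° lat → SW at lon -9.83333°, lat 69.9167°.
Extended square 8, 2: +8·0.00833333° lon, +2·0.00416667° lat → SW at lon -9.76667°, lat 69.925°.
latitude 69.92500, longitude -9.76667.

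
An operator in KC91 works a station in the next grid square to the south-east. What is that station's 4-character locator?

Longitude square 9; +1 → 10, wraps to 0, carry into field.
Longitude field K = 10; +1 → 11 = L.
Latitude square 1; −1 → 0.

LC00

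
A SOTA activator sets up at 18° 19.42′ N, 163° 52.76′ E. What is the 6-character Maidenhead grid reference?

Offset from 180°W / 90°S: lon 343.8793°, lat 108.3237°.
Field: 343.8793/20 → 17 → R, 108.3237/10 → 10 → K; chars RK.
Square: 3.8793/2 → 1, 8.3237/1 → 8; chars 18.
Subsquare: 1.8793/0.0833333 → 22 → w, 0.3237/0.0416667 → 7 → h; chars wh.

RK18wh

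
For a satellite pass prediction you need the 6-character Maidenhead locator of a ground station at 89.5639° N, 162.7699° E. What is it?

RR19jn

Offset from 180°W / 90°S: lon 342.7699°, lat 179.5639°.
Field: lon ⌊342.7699/20⌋ = 17 → R; lat ⌊179.5639/10⌋ = 17 → R.
Square: lon ⌊2.7699/2⌋ = 1; lat ⌊9.5639/1⌋ = 9.
Subsquare: lon ⌊0.7699/0.0833333⌋ = 9 → j; lat ⌊0.5639/0.0416667⌋ = 13 → n.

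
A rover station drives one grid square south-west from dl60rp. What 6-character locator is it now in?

DL60qo

Longitude subsquare r = 17; −1 → 16 = q.
Latitude subsquare p = 15; −1 → 14 = o.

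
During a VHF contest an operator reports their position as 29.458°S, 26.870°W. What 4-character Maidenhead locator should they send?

HG60

Offset from 180°W / 90°S: lon 153.13°, lat 60.54°.
Field: lon ⌊153.13/20⌋ = 7 → H; lat ⌊60.54/10⌋ = 6 → G.
Square: lon ⌊13.13/2⌋ = 6; lat ⌊0.54/1⌋ = 0.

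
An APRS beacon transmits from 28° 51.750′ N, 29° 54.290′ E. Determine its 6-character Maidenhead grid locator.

KL48wu

Add 180° to longitude and 90° to latitude: 209.9048, 118.8625.
Field (20°×10°, letters A–R): 209.9048/20 → 10 → K, 118.8625/10 → 11 → L; chars KL.
Square (2°×1°, digits 0–9): 9.9048/2 → 4, 8.8625/1 → 8; chars 48.
Subsquare (5′×2.5′, letters a–x): 1.9048/0.0833333 → 22 → w, 0.8625/0.0416667 → 20 → u; chars wu.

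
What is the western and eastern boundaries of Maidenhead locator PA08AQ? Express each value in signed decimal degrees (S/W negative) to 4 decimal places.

Field P=15, A=0: +15·20° lon, +0·10° lat → SW at lon 120°, lat -90°.
Square 0, 8: +0·2° lon, +8·1° lat → SW at lon 120°, lat -82°.
Subsquare a=0, q=16: +0·0.0833333° lon, +16·0.0416667° lat → SW at lon 120°, lat -81.3333°.
Cell spans 0.0833333° lon × 0.0416667° lat.
west 120.0000, east 120.0833.

120.0000, 120.0833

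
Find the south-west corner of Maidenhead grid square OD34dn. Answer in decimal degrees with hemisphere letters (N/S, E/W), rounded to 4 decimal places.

Field O=14, D=3: +14·20° lon, +3·10° lat → SW at lon 100°, lat -60°.
Square 3, 4: +3·2° lon, +4·1° lat → SW at lon 106°, lat -56°.
Subsquare d=3, n=13: +3·0.0833333° lon, +13·0.0416667° lat → SW at lon 106.25°, lat -55.4583°.
latitude 55.4583° S, longitude 106.2500° E.

55.4583° S, 106.2500° E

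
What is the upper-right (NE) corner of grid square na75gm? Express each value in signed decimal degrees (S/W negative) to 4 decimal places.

Field N=13, A=0: +13·20° lon, +0·10° lat → SW at lon 80°, lat -90°.
Square 7, 5: +7·2° lon, +5·1° lat → SW at lon 94°, lat -85°.
Subsquare g=6, m=12: +6·0.0833333° lon, +12·0.0416667° lat → SW at lon 94.5°, lat -84.5°.
Cell spans 0.0833333° lon × 0.0416667° lat. NE corner is SW corner plus one full cell.
latitude -84.4583, longitude 94.5833.

-84.4583, 94.5833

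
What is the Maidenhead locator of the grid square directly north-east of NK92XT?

Longitude subsquare x = 23; +1 → 24, wraps to 0 = a, carry into square.
Longitude square 9; +1 → 10, wraps to 0, carry into field.
Longitude field N = 13; +1 → 14 = O.
Latitude subsquare t = 19; +1 → 20 = u.

OK02au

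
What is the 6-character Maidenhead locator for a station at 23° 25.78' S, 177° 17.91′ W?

AG16in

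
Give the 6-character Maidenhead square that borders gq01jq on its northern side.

Latitude subsquare q = 16; +1 → 17 = r.
The longitude characters are unchanged.

GQ01jr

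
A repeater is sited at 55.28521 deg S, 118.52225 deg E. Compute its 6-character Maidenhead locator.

OD94gr

Add 180° to longitude and 90° to latitude: 298.5222, 34.7148.
Field: 298.5222/20 → 14 → O, 34.7148/10 → 3 → D; chars OD.
Square: 18.5222/2 → 9, 4.7148/1 → 4; chars 94.
Subsquare: 0.5222/0.0833333 → 6 → g, 0.7148/0.0416667 → 17 → r; chars gr.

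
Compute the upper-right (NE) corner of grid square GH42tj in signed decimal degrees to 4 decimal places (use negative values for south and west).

-17.5833, -50.3333

Field G=6, H=7: +6·20° lon, +7·10° lat → SW at lon -60°, lat -20°.
Square 4, 2: +4·2° lon, +2·1° lat → SW at lon -52°, lat -18°.
Subsquare t=19, j=9: +19·0.0833333° lon, +9·0.0416667° lat → SW at lon -50.4167°, lat -17.625°.
Cell spans 0.0833333° lon × 0.0416667° lat. NE corner is SW corner plus one full cell.
latitude -17.5833, longitude -50.3333.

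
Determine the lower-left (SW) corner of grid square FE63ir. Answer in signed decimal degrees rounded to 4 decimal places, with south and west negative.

-46.2917, -67.3333

Field F=5, E=4: +5·20° lon, +4·10° lat → SW at lon -80°, lat -50°.
Square 6, 3: +6·2° lon, +3·1° lat → SW at lon -68°, lat -47°.
Subsquare i=8, r=17: +8·0.0833333° lon, +17·0.0416667° lat → SW at lon -67.3333°, lat -46.2917°.
latitude -46.2917, longitude -67.3333.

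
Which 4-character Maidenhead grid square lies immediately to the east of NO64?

Longitude square 6; +1 → 7.
The latitude characters are unchanged.

NO74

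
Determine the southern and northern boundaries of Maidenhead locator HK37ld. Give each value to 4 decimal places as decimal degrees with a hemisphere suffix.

17.1250° N, 17.1667° N

Field H=7, K=10: +7·20° lon, +10·10° lat → SW at lon -40°, lat 10°.
Square 3, 7: +3·2° lon, +7·1° lat → SW at lon -34°, lat 17°.
Subsquare l=11, d=3: +11·0.0833333° lon, +3·0.0416667° lat → SW at lon -33.0833°, lat 17.125°.
Cell spans 0.0833333° lon × 0.0416667° lat.
south 17.1250° N, north 17.1667° N.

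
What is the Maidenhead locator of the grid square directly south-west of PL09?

OL98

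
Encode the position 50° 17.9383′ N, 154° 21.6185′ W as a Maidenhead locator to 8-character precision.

Offset from 180°W / 90°S: lon 25.63969°, lat 140.29897°.
Field: 25.63969/20 → 1 → B, 140.29897/10 → 14 → O; chars BO.
Square: 5.63969/2 → 2, 0.29897/1 → 0; chars 20.
Subsquare: 1.63969/0.0833333 → 19 → t, 0.29897/0.0416667 → 7 → h; chars th.
Extended square: 0.05636/0.00833333 → 6, 0.00730/0.00416667 → 1; chars 61.

BO20th61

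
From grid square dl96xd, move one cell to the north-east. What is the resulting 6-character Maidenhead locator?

EL06ae

Longitude subsquare x = 23; +1 → 24, wraps to 0 = a, carry into square.
Longitude square 9; +1 → 10, wraps to 0, carry into field.
Longitude field D = 3; +1 → 4 = E.
Latitude subsquare d = 3; +1 → 4 = e.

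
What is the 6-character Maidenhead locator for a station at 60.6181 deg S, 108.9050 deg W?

DC59nj

Offset from 180°W / 90°S: lon 71.0950°, lat 29.3819°.
Field (20°×10°, letters A–R): lon ⌊71.0950/20⌋ = 3 → D; lat ⌊29.3819/10⌋ = 2 → C.
Square (2°×1°, digits 0–9): lon ⌊11.0950/2⌋ = 5; lat ⌊9.3819/1⌋ = 9.
Subsquare (5′×2.5′, letters a–x): lon ⌊1.0950/0.0833333⌋ = 13 → n; lat ⌊0.3819/0.0416667⌋ = 9 → j.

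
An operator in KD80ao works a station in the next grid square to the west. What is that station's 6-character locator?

KD70xo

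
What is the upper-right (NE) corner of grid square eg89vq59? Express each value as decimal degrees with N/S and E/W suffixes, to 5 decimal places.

20.29167° S, 82.20000° W

Field E=4, G=6: +4·20° lon, +6·10° lat → SW at lon -100°, lat -30°.
Square 8, 9: +8·2° lon, +9·1° lat → SW at lon -84°, lat -21°.
Subsquare v=21, q=16: +21·0.0833333° lon, +16·0.0416667° lat → SW at lon -82.25°, lat -20.3333°.
Extended square 5, 9: +5·0.00833333° lon, +9·0.00416667° lat → SW at lon -82.2083°, lat -20.2958°.
Cell spans 0.00833333° lon × 0.00416667° lat. NE corner is SW corner plus one full cell.
latitude 20.29167° S, longitude 82.20000° W.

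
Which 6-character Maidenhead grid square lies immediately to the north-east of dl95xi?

Longitude subsquare x = 23; +1 → 24, wraps to 0 = a, carry into square.
Longitude square 9; +1 → 10, wraps to 0, carry into field.
Longitude field D = 3; +1 → 4 = E.
Latitude subsquare i = 8; +1 → 9 = j.

EL05aj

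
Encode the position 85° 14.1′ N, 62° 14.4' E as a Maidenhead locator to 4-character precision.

MR15

Add 180° to longitude and 90° to latitude: 242.24, 175.24.
Field: 242.24/20 → 12 → M, 175.24/10 → 17 → R; chars MR.
Square: 2.24/2 → 1, 5.24/1 → 5; chars 15.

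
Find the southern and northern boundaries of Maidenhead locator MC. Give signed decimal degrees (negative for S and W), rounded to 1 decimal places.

-70.0, -60.0

Field M=12, C=2: +12·20° lon, +2·10° lat → SW at lon 60°, lat -70°.
Cell spans 20° lon × 10° lat.
south -70.0, north -60.0.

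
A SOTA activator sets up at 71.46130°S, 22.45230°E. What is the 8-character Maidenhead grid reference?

KB18fm49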